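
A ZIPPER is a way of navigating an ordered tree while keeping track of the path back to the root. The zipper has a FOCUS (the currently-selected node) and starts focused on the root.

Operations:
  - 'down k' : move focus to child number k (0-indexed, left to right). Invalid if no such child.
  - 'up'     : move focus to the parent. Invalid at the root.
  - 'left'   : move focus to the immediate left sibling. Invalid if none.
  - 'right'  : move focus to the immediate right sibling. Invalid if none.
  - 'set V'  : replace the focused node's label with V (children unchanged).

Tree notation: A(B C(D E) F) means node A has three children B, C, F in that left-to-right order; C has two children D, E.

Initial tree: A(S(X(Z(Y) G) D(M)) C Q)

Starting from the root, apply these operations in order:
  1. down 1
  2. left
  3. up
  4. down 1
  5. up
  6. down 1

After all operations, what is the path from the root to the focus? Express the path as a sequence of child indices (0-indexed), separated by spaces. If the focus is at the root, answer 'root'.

Answer: 1

Derivation:
Step 1 (down 1): focus=C path=1 depth=1 children=[] left=['S'] right=['Q'] parent=A
Step 2 (left): focus=S path=0 depth=1 children=['X', 'D'] left=[] right=['C', 'Q'] parent=A
Step 3 (up): focus=A path=root depth=0 children=['S', 'C', 'Q'] (at root)
Step 4 (down 1): focus=C path=1 depth=1 children=[] left=['S'] right=['Q'] parent=A
Step 5 (up): focus=A path=root depth=0 children=['S', 'C', 'Q'] (at root)
Step 6 (down 1): focus=C path=1 depth=1 children=[] left=['S'] right=['Q'] parent=A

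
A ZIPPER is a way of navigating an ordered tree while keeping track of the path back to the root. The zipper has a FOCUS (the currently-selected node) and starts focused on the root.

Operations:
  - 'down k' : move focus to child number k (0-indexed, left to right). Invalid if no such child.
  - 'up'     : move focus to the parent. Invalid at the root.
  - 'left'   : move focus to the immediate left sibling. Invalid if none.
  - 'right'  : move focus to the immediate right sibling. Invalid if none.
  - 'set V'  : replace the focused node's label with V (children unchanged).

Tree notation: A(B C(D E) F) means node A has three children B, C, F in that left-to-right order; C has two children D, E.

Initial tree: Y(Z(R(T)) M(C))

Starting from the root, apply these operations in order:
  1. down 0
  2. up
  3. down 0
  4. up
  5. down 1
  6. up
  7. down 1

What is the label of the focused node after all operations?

Step 1 (down 0): focus=Z path=0 depth=1 children=['R'] left=[] right=['M'] parent=Y
Step 2 (up): focus=Y path=root depth=0 children=['Z', 'M'] (at root)
Step 3 (down 0): focus=Z path=0 depth=1 children=['R'] left=[] right=['M'] parent=Y
Step 4 (up): focus=Y path=root depth=0 children=['Z', 'M'] (at root)
Step 5 (down 1): focus=M path=1 depth=1 children=['C'] left=['Z'] right=[] parent=Y
Step 6 (up): focus=Y path=root depth=0 children=['Z', 'M'] (at root)
Step 7 (down 1): focus=M path=1 depth=1 children=['C'] left=['Z'] right=[] parent=Y

Answer: M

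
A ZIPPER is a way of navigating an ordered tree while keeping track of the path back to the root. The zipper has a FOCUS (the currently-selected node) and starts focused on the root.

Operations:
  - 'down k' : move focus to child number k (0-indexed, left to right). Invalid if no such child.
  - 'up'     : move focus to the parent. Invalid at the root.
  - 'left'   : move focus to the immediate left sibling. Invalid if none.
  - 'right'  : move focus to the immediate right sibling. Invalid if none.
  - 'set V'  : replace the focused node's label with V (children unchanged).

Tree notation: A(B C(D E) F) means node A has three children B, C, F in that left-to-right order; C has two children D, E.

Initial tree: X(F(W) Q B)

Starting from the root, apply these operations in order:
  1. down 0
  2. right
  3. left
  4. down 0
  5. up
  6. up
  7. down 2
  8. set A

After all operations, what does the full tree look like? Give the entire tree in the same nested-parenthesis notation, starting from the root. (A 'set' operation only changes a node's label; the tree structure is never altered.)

Answer: X(F(W) Q A)

Derivation:
Step 1 (down 0): focus=F path=0 depth=1 children=['W'] left=[] right=['Q', 'B'] parent=X
Step 2 (right): focus=Q path=1 depth=1 children=[] left=['F'] right=['B'] parent=X
Step 3 (left): focus=F path=0 depth=1 children=['W'] left=[] right=['Q', 'B'] parent=X
Step 4 (down 0): focus=W path=0/0 depth=2 children=[] left=[] right=[] parent=F
Step 5 (up): focus=F path=0 depth=1 children=['W'] left=[] right=['Q', 'B'] parent=X
Step 6 (up): focus=X path=root depth=0 children=['F', 'Q', 'B'] (at root)
Step 7 (down 2): focus=B path=2 depth=1 children=[] left=['F', 'Q'] right=[] parent=X
Step 8 (set A): focus=A path=2 depth=1 children=[] left=['F', 'Q'] right=[] parent=X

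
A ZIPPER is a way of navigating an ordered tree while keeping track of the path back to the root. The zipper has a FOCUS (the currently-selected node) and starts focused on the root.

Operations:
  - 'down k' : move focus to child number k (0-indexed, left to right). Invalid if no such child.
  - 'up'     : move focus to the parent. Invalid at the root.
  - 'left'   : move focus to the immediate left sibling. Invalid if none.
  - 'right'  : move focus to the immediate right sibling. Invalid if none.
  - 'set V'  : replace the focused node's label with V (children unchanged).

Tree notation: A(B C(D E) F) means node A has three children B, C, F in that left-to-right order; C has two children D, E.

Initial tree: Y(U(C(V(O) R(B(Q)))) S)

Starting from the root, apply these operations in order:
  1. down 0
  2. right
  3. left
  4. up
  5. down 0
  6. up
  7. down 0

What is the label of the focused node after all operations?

Step 1 (down 0): focus=U path=0 depth=1 children=['C'] left=[] right=['S'] parent=Y
Step 2 (right): focus=S path=1 depth=1 children=[] left=['U'] right=[] parent=Y
Step 3 (left): focus=U path=0 depth=1 children=['C'] left=[] right=['S'] parent=Y
Step 4 (up): focus=Y path=root depth=0 children=['U', 'S'] (at root)
Step 5 (down 0): focus=U path=0 depth=1 children=['C'] left=[] right=['S'] parent=Y
Step 6 (up): focus=Y path=root depth=0 children=['U', 'S'] (at root)
Step 7 (down 0): focus=U path=0 depth=1 children=['C'] left=[] right=['S'] parent=Y

Answer: U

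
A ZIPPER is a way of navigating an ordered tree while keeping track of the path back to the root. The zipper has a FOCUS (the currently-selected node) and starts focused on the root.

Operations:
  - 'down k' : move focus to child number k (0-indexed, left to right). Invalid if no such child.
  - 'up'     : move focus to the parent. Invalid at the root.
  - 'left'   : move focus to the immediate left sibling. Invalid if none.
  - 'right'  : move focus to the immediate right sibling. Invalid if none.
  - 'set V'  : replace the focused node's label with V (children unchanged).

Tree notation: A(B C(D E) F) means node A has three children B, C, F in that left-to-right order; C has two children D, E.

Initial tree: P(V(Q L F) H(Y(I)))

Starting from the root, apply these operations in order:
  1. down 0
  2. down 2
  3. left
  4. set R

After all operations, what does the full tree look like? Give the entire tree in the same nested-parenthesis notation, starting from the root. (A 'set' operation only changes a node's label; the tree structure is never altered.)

Answer: P(V(Q R F) H(Y(I)))

Derivation:
Step 1 (down 0): focus=V path=0 depth=1 children=['Q', 'L', 'F'] left=[] right=['H'] parent=P
Step 2 (down 2): focus=F path=0/2 depth=2 children=[] left=['Q', 'L'] right=[] parent=V
Step 3 (left): focus=L path=0/1 depth=2 children=[] left=['Q'] right=['F'] parent=V
Step 4 (set R): focus=R path=0/1 depth=2 children=[] left=['Q'] right=['F'] parent=V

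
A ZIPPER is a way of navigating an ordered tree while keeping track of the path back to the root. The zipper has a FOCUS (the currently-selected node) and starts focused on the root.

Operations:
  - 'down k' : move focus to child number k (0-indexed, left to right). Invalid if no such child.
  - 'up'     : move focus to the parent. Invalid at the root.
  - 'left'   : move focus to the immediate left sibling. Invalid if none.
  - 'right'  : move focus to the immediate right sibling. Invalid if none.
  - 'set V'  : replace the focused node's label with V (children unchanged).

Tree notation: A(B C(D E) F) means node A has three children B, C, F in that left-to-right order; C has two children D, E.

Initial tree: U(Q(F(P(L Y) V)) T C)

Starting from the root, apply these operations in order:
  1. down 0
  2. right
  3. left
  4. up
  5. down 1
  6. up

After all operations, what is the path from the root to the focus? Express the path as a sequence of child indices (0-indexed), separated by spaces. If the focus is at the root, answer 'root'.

Answer: root

Derivation:
Step 1 (down 0): focus=Q path=0 depth=1 children=['F'] left=[] right=['T', 'C'] parent=U
Step 2 (right): focus=T path=1 depth=1 children=[] left=['Q'] right=['C'] parent=U
Step 3 (left): focus=Q path=0 depth=1 children=['F'] left=[] right=['T', 'C'] parent=U
Step 4 (up): focus=U path=root depth=0 children=['Q', 'T', 'C'] (at root)
Step 5 (down 1): focus=T path=1 depth=1 children=[] left=['Q'] right=['C'] parent=U
Step 6 (up): focus=U path=root depth=0 children=['Q', 'T', 'C'] (at root)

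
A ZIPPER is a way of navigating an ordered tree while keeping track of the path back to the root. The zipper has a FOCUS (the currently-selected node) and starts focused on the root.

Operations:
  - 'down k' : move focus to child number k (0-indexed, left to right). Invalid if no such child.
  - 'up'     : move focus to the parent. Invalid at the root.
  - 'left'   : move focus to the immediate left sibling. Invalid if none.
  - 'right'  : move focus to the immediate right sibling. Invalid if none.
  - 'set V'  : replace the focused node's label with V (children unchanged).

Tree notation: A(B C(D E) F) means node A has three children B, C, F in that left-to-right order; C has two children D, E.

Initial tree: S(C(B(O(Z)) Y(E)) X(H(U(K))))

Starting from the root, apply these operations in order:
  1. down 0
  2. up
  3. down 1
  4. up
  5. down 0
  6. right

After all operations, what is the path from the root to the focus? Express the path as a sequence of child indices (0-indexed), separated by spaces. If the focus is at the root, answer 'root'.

Step 1 (down 0): focus=C path=0 depth=1 children=['B', 'Y'] left=[] right=['X'] parent=S
Step 2 (up): focus=S path=root depth=0 children=['C', 'X'] (at root)
Step 3 (down 1): focus=X path=1 depth=1 children=['H'] left=['C'] right=[] parent=S
Step 4 (up): focus=S path=root depth=0 children=['C', 'X'] (at root)
Step 5 (down 0): focus=C path=0 depth=1 children=['B', 'Y'] left=[] right=['X'] parent=S
Step 6 (right): focus=X path=1 depth=1 children=['H'] left=['C'] right=[] parent=S

Answer: 1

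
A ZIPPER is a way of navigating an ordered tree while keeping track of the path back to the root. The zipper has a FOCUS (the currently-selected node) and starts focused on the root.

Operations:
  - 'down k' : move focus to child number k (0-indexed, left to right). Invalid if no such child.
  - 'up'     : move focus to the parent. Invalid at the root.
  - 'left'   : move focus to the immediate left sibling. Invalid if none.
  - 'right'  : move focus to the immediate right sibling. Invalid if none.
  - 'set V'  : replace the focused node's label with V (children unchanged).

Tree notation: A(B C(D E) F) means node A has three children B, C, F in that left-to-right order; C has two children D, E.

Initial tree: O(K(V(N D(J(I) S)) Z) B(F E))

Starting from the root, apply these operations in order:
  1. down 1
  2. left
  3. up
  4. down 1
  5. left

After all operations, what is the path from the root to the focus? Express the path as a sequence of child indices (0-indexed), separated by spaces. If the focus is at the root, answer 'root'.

Step 1 (down 1): focus=B path=1 depth=1 children=['F', 'E'] left=['K'] right=[] parent=O
Step 2 (left): focus=K path=0 depth=1 children=['V', 'Z'] left=[] right=['B'] parent=O
Step 3 (up): focus=O path=root depth=0 children=['K', 'B'] (at root)
Step 4 (down 1): focus=B path=1 depth=1 children=['F', 'E'] left=['K'] right=[] parent=O
Step 5 (left): focus=K path=0 depth=1 children=['V', 'Z'] left=[] right=['B'] parent=O

Answer: 0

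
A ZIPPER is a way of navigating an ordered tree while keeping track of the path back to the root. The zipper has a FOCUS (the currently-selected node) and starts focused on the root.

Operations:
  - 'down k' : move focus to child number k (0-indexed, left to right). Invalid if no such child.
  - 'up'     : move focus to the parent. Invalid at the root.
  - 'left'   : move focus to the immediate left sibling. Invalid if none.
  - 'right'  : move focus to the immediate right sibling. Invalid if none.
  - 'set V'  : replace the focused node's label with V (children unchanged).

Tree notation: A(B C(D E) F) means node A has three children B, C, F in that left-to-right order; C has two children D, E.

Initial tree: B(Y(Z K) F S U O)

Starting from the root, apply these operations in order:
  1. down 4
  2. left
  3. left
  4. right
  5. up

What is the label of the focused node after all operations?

Answer: B

Derivation:
Step 1 (down 4): focus=O path=4 depth=1 children=[] left=['Y', 'F', 'S', 'U'] right=[] parent=B
Step 2 (left): focus=U path=3 depth=1 children=[] left=['Y', 'F', 'S'] right=['O'] parent=B
Step 3 (left): focus=S path=2 depth=1 children=[] left=['Y', 'F'] right=['U', 'O'] parent=B
Step 4 (right): focus=U path=3 depth=1 children=[] left=['Y', 'F', 'S'] right=['O'] parent=B
Step 5 (up): focus=B path=root depth=0 children=['Y', 'F', 'S', 'U', 'O'] (at root)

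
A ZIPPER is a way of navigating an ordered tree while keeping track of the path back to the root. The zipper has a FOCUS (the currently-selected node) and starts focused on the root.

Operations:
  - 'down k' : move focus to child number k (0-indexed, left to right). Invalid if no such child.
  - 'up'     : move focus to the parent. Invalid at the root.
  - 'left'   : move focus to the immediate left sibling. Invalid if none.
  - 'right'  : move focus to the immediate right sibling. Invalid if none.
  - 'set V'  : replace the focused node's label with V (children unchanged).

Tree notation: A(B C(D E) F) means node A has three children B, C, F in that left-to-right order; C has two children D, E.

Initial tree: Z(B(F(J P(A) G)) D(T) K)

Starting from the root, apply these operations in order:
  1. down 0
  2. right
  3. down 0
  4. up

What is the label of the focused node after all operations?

Step 1 (down 0): focus=B path=0 depth=1 children=['F'] left=[] right=['D', 'K'] parent=Z
Step 2 (right): focus=D path=1 depth=1 children=['T'] left=['B'] right=['K'] parent=Z
Step 3 (down 0): focus=T path=1/0 depth=2 children=[] left=[] right=[] parent=D
Step 4 (up): focus=D path=1 depth=1 children=['T'] left=['B'] right=['K'] parent=Z

Answer: D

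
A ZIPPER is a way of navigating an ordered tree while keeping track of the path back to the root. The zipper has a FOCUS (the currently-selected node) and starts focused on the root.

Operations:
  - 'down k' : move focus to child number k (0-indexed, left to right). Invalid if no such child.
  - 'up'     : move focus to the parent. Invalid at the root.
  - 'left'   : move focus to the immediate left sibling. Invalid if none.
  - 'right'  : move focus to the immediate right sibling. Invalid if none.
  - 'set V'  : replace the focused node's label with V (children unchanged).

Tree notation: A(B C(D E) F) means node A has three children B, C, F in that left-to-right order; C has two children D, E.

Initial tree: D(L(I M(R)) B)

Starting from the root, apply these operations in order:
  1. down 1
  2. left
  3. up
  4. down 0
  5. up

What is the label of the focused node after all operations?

Answer: D

Derivation:
Step 1 (down 1): focus=B path=1 depth=1 children=[] left=['L'] right=[] parent=D
Step 2 (left): focus=L path=0 depth=1 children=['I', 'M'] left=[] right=['B'] parent=D
Step 3 (up): focus=D path=root depth=0 children=['L', 'B'] (at root)
Step 4 (down 0): focus=L path=0 depth=1 children=['I', 'M'] left=[] right=['B'] parent=D
Step 5 (up): focus=D path=root depth=0 children=['L', 'B'] (at root)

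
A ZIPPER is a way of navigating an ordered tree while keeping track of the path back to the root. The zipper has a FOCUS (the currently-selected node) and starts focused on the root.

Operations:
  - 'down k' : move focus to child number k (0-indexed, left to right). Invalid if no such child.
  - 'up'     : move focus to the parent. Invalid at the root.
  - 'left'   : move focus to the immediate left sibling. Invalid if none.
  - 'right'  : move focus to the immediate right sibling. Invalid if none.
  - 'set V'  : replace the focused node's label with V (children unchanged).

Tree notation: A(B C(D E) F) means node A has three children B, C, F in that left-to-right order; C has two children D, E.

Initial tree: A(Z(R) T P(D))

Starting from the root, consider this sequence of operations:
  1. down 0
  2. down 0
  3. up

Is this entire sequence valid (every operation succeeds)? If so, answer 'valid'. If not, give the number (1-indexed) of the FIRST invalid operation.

Step 1 (down 0): focus=Z path=0 depth=1 children=['R'] left=[] right=['T', 'P'] parent=A
Step 2 (down 0): focus=R path=0/0 depth=2 children=[] left=[] right=[] parent=Z
Step 3 (up): focus=Z path=0 depth=1 children=['R'] left=[] right=['T', 'P'] parent=A

Answer: valid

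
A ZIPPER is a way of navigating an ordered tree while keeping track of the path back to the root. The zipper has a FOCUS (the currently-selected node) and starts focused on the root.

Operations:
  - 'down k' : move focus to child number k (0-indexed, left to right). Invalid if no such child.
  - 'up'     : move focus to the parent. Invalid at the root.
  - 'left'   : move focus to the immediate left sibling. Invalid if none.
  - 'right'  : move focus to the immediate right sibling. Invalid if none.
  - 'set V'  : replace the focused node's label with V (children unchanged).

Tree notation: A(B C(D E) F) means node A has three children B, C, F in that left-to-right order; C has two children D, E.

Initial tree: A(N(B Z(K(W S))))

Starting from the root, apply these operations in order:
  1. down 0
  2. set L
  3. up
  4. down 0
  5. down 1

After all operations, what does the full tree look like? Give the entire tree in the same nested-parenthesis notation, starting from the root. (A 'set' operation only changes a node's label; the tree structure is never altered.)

Answer: A(L(B Z(K(W S))))

Derivation:
Step 1 (down 0): focus=N path=0 depth=1 children=['B', 'Z'] left=[] right=[] parent=A
Step 2 (set L): focus=L path=0 depth=1 children=['B', 'Z'] left=[] right=[] parent=A
Step 3 (up): focus=A path=root depth=0 children=['L'] (at root)
Step 4 (down 0): focus=L path=0 depth=1 children=['B', 'Z'] left=[] right=[] parent=A
Step 5 (down 1): focus=Z path=0/1 depth=2 children=['K'] left=['B'] right=[] parent=L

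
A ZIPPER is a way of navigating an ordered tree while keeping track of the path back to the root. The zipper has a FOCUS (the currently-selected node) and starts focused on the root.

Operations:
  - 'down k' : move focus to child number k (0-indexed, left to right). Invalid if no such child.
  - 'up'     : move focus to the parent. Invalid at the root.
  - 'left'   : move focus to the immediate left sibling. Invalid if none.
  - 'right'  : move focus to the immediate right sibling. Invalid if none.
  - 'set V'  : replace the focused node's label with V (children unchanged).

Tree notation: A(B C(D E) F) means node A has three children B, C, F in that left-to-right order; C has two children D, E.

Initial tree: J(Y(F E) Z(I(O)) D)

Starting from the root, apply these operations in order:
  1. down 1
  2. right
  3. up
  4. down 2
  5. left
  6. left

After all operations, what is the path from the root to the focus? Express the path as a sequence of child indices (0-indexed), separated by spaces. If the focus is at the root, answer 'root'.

Answer: 0

Derivation:
Step 1 (down 1): focus=Z path=1 depth=1 children=['I'] left=['Y'] right=['D'] parent=J
Step 2 (right): focus=D path=2 depth=1 children=[] left=['Y', 'Z'] right=[] parent=J
Step 3 (up): focus=J path=root depth=0 children=['Y', 'Z', 'D'] (at root)
Step 4 (down 2): focus=D path=2 depth=1 children=[] left=['Y', 'Z'] right=[] parent=J
Step 5 (left): focus=Z path=1 depth=1 children=['I'] left=['Y'] right=['D'] parent=J
Step 6 (left): focus=Y path=0 depth=1 children=['F', 'E'] left=[] right=['Z', 'D'] parent=J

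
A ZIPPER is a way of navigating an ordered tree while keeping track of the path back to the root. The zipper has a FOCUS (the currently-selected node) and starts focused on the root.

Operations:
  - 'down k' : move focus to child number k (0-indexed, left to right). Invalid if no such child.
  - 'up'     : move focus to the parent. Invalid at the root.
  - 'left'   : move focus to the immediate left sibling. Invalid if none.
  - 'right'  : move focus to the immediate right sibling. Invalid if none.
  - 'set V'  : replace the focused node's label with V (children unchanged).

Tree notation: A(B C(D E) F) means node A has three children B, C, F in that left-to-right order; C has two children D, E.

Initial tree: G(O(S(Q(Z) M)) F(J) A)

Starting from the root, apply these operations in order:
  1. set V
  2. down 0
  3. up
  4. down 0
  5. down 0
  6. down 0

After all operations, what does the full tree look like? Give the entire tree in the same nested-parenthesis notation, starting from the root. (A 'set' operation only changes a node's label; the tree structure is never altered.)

Answer: V(O(S(Q(Z) M)) F(J) A)

Derivation:
Step 1 (set V): focus=V path=root depth=0 children=['O', 'F', 'A'] (at root)
Step 2 (down 0): focus=O path=0 depth=1 children=['S'] left=[] right=['F', 'A'] parent=V
Step 3 (up): focus=V path=root depth=0 children=['O', 'F', 'A'] (at root)
Step 4 (down 0): focus=O path=0 depth=1 children=['S'] left=[] right=['F', 'A'] parent=V
Step 5 (down 0): focus=S path=0/0 depth=2 children=['Q', 'M'] left=[] right=[] parent=O
Step 6 (down 0): focus=Q path=0/0/0 depth=3 children=['Z'] left=[] right=['M'] parent=S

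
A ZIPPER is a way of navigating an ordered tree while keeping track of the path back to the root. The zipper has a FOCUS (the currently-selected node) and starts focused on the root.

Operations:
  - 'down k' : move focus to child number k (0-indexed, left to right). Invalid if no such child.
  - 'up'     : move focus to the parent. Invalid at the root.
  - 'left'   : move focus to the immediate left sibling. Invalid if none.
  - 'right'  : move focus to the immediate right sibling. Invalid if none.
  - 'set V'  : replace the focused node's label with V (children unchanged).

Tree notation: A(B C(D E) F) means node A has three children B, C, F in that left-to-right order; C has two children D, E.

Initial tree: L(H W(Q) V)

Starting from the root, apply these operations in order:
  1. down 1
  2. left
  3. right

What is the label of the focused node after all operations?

Step 1 (down 1): focus=W path=1 depth=1 children=['Q'] left=['H'] right=['V'] parent=L
Step 2 (left): focus=H path=0 depth=1 children=[] left=[] right=['W', 'V'] parent=L
Step 3 (right): focus=W path=1 depth=1 children=['Q'] left=['H'] right=['V'] parent=L

Answer: W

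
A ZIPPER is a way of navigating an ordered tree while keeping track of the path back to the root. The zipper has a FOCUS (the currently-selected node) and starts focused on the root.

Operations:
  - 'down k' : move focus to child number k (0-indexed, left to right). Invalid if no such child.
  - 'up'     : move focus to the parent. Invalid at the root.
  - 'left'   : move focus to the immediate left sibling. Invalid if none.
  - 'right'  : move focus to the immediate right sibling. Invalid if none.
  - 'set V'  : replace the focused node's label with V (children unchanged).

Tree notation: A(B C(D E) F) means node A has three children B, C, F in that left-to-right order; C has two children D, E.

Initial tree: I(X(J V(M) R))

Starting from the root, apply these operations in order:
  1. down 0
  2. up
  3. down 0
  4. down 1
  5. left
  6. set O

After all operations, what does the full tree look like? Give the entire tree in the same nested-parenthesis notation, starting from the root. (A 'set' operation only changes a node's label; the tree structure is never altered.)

Step 1 (down 0): focus=X path=0 depth=1 children=['J', 'V', 'R'] left=[] right=[] parent=I
Step 2 (up): focus=I path=root depth=0 children=['X'] (at root)
Step 3 (down 0): focus=X path=0 depth=1 children=['J', 'V', 'R'] left=[] right=[] parent=I
Step 4 (down 1): focus=V path=0/1 depth=2 children=['M'] left=['J'] right=['R'] parent=X
Step 5 (left): focus=J path=0/0 depth=2 children=[] left=[] right=['V', 'R'] parent=X
Step 6 (set O): focus=O path=0/0 depth=2 children=[] left=[] right=['V', 'R'] parent=X

Answer: I(X(O V(M) R))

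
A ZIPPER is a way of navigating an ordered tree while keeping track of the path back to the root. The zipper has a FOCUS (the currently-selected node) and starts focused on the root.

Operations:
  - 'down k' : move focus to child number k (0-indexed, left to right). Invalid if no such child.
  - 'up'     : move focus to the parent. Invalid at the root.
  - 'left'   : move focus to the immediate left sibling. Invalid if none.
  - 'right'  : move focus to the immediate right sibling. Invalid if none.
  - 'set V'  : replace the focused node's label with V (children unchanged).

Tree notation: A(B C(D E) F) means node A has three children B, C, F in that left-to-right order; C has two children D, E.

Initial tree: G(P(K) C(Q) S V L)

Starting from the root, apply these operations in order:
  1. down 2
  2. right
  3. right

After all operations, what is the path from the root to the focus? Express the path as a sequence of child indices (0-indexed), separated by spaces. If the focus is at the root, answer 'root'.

Step 1 (down 2): focus=S path=2 depth=1 children=[] left=['P', 'C'] right=['V', 'L'] parent=G
Step 2 (right): focus=V path=3 depth=1 children=[] left=['P', 'C', 'S'] right=['L'] parent=G
Step 3 (right): focus=L path=4 depth=1 children=[] left=['P', 'C', 'S', 'V'] right=[] parent=G

Answer: 4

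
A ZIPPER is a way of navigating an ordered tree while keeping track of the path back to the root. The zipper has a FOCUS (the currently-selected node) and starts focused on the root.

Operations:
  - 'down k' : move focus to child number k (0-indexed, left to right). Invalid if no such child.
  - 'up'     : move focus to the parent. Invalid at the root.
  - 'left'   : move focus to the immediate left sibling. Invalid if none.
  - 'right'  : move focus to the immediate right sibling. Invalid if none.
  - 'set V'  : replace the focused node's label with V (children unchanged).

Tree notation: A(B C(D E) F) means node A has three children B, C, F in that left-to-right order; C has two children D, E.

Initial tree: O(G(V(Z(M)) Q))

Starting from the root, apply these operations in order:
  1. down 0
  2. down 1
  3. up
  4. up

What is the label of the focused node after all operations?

Answer: O

Derivation:
Step 1 (down 0): focus=G path=0 depth=1 children=['V', 'Q'] left=[] right=[] parent=O
Step 2 (down 1): focus=Q path=0/1 depth=2 children=[] left=['V'] right=[] parent=G
Step 3 (up): focus=G path=0 depth=1 children=['V', 'Q'] left=[] right=[] parent=O
Step 4 (up): focus=O path=root depth=0 children=['G'] (at root)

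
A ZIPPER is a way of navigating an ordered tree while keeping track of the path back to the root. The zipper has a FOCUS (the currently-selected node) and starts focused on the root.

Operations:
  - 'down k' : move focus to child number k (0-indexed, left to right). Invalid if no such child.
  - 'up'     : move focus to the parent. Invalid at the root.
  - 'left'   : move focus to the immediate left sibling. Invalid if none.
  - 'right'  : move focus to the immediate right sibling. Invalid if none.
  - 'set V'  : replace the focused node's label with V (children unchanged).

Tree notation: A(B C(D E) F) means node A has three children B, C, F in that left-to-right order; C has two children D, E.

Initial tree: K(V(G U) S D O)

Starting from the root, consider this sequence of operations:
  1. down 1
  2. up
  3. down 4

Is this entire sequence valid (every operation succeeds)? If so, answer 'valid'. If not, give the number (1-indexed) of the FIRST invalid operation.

Answer: 3

Derivation:
Step 1 (down 1): focus=S path=1 depth=1 children=[] left=['V'] right=['D', 'O'] parent=K
Step 2 (up): focus=K path=root depth=0 children=['V', 'S', 'D', 'O'] (at root)
Step 3 (down 4): INVALID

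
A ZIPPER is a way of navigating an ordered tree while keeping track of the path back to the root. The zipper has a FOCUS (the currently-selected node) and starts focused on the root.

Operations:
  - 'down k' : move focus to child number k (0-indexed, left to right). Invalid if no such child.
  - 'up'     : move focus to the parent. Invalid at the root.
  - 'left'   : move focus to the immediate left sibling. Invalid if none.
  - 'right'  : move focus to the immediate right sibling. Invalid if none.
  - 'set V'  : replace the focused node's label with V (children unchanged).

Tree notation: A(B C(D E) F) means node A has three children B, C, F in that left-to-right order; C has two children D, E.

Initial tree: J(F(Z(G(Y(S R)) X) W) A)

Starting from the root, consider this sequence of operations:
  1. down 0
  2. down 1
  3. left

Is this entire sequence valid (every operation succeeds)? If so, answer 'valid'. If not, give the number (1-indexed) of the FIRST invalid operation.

Answer: valid

Derivation:
Step 1 (down 0): focus=F path=0 depth=1 children=['Z', 'W'] left=[] right=['A'] parent=J
Step 2 (down 1): focus=W path=0/1 depth=2 children=[] left=['Z'] right=[] parent=F
Step 3 (left): focus=Z path=0/0 depth=2 children=['G', 'X'] left=[] right=['W'] parent=F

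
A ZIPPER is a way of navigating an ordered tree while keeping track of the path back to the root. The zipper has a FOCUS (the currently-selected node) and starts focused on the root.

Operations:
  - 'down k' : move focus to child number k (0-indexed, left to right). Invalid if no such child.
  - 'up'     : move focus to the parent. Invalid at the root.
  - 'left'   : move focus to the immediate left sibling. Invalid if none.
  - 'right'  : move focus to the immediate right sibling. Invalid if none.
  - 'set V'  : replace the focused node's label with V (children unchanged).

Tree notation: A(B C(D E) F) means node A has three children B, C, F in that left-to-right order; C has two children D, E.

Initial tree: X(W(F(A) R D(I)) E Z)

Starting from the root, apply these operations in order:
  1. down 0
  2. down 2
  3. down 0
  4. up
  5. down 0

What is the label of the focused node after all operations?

Step 1 (down 0): focus=W path=0 depth=1 children=['F', 'R', 'D'] left=[] right=['E', 'Z'] parent=X
Step 2 (down 2): focus=D path=0/2 depth=2 children=['I'] left=['F', 'R'] right=[] parent=W
Step 3 (down 0): focus=I path=0/2/0 depth=3 children=[] left=[] right=[] parent=D
Step 4 (up): focus=D path=0/2 depth=2 children=['I'] left=['F', 'R'] right=[] parent=W
Step 5 (down 0): focus=I path=0/2/0 depth=3 children=[] left=[] right=[] parent=D

Answer: I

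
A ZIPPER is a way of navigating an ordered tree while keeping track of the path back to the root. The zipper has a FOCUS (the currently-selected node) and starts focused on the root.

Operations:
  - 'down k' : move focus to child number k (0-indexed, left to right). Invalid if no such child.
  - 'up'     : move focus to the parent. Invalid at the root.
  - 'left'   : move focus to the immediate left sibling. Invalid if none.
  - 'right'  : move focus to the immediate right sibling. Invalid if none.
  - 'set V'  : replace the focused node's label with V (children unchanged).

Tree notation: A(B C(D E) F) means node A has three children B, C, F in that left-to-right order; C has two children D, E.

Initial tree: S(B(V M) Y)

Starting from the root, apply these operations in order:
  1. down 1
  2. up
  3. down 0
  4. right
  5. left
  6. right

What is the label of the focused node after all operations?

Step 1 (down 1): focus=Y path=1 depth=1 children=[] left=['B'] right=[] parent=S
Step 2 (up): focus=S path=root depth=0 children=['B', 'Y'] (at root)
Step 3 (down 0): focus=B path=0 depth=1 children=['V', 'M'] left=[] right=['Y'] parent=S
Step 4 (right): focus=Y path=1 depth=1 children=[] left=['B'] right=[] parent=S
Step 5 (left): focus=B path=0 depth=1 children=['V', 'M'] left=[] right=['Y'] parent=S
Step 6 (right): focus=Y path=1 depth=1 children=[] left=['B'] right=[] parent=S

Answer: Y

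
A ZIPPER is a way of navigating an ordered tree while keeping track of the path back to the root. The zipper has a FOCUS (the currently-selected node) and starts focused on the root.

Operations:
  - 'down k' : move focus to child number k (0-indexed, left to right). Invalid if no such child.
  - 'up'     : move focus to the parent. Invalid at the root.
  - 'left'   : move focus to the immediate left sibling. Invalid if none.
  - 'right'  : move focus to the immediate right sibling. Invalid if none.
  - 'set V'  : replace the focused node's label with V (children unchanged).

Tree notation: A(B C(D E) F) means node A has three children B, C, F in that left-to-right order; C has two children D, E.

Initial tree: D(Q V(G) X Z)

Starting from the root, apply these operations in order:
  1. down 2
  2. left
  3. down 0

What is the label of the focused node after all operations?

Step 1 (down 2): focus=X path=2 depth=1 children=[] left=['Q', 'V'] right=['Z'] parent=D
Step 2 (left): focus=V path=1 depth=1 children=['G'] left=['Q'] right=['X', 'Z'] parent=D
Step 3 (down 0): focus=G path=1/0 depth=2 children=[] left=[] right=[] parent=V

Answer: G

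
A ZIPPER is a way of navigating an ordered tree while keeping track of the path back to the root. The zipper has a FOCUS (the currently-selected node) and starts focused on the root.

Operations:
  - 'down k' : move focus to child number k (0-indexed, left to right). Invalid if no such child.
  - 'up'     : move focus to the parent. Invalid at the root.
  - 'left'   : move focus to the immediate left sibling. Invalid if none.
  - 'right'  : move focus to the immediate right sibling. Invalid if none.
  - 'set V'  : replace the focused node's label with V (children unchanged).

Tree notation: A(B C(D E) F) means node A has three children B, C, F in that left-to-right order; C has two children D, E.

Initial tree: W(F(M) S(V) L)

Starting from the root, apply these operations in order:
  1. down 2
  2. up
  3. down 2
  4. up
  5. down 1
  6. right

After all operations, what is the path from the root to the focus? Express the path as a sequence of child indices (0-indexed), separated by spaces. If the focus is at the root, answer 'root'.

Answer: 2

Derivation:
Step 1 (down 2): focus=L path=2 depth=1 children=[] left=['F', 'S'] right=[] parent=W
Step 2 (up): focus=W path=root depth=0 children=['F', 'S', 'L'] (at root)
Step 3 (down 2): focus=L path=2 depth=1 children=[] left=['F', 'S'] right=[] parent=W
Step 4 (up): focus=W path=root depth=0 children=['F', 'S', 'L'] (at root)
Step 5 (down 1): focus=S path=1 depth=1 children=['V'] left=['F'] right=['L'] parent=W
Step 6 (right): focus=L path=2 depth=1 children=[] left=['F', 'S'] right=[] parent=W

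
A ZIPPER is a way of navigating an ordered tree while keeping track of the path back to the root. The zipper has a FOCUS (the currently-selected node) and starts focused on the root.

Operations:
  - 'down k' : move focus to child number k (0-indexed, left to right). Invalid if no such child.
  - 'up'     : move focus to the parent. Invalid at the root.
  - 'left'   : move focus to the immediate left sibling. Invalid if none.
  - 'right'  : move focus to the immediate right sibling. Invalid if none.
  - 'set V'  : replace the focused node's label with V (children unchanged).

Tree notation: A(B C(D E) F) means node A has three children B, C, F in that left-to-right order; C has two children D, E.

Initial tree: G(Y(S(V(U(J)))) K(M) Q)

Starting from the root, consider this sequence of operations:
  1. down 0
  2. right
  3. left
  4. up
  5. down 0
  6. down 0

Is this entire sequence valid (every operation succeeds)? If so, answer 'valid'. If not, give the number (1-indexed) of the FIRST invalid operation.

Step 1 (down 0): focus=Y path=0 depth=1 children=['S'] left=[] right=['K', 'Q'] parent=G
Step 2 (right): focus=K path=1 depth=1 children=['M'] left=['Y'] right=['Q'] parent=G
Step 3 (left): focus=Y path=0 depth=1 children=['S'] left=[] right=['K', 'Q'] parent=G
Step 4 (up): focus=G path=root depth=0 children=['Y', 'K', 'Q'] (at root)
Step 5 (down 0): focus=Y path=0 depth=1 children=['S'] left=[] right=['K', 'Q'] parent=G
Step 6 (down 0): focus=S path=0/0 depth=2 children=['V'] left=[] right=[] parent=Y

Answer: valid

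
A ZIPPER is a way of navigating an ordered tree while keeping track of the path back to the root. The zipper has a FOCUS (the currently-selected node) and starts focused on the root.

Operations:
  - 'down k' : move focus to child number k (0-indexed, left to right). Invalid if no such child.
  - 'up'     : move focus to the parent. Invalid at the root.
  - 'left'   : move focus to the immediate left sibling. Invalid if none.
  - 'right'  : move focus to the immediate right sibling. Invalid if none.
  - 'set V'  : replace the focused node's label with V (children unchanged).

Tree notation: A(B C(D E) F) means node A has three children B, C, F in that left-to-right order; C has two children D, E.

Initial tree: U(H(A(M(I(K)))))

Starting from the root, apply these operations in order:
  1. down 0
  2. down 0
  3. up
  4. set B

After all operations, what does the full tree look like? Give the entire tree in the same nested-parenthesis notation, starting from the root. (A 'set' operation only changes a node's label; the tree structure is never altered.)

Step 1 (down 0): focus=H path=0 depth=1 children=['A'] left=[] right=[] parent=U
Step 2 (down 0): focus=A path=0/0 depth=2 children=['M'] left=[] right=[] parent=H
Step 3 (up): focus=H path=0 depth=1 children=['A'] left=[] right=[] parent=U
Step 4 (set B): focus=B path=0 depth=1 children=['A'] left=[] right=[] parent=U

Answer: U(B(A(M(I(K)))))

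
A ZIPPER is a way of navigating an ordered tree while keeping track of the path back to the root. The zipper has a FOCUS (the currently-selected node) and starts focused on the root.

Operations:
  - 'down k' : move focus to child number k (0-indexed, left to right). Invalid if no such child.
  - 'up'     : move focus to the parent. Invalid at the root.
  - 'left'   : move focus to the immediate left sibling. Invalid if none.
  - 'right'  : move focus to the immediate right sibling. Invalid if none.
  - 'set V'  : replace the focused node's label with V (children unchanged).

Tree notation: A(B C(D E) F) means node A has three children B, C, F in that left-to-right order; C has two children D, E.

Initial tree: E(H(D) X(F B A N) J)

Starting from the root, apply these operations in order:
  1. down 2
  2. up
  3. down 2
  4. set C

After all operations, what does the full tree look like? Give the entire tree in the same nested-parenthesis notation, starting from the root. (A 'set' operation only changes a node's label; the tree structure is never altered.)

Step 1 (down 2): focus=J path=2 depth=1 children=[] left=['H', 'X'] right=[] parent=E
Step 2 (up): focus=E path=root depth=0 children=['H', 'X', 'J'] (at root)
Step 3 (down 2): focus=J path=2 depth=1 children=[] left=['H', 'X'] right=[] parent=E
Step 4 (set C): focus=C path=2 depth=1 children=[] left=['H', 'X'] right=[] parent=E

Answer: E(H(D) X(F B A N) C)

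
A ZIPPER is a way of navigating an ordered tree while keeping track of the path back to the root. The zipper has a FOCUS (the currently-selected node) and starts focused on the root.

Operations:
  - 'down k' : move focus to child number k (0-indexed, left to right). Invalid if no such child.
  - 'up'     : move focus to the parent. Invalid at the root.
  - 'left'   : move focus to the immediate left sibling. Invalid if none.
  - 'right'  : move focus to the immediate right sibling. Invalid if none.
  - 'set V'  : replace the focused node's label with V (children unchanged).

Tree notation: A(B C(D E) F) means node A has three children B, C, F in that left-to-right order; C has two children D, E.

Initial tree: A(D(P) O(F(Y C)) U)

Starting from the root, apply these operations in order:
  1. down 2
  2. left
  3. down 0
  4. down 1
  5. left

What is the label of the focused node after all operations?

Answer: Y

Derivation:
Step 1 (down 2): focus=U path=2 depth=1 children=[] left=['D', 'O'] right=[] parent=A
Step 2 (left): focus=O path=1 depth=1 children=['F'] left=['D'] right=['U'] parent=A
Step 3 (down 0): focus=F path=1/0 depth=2 children=['Y', 'C'] left=[] right=[] parent=O
Step 4 (down 1): focus=C path=1/0/1 depth=3 children=[] left=['Y'] right=[] parent=F
Step 5 (left): focus=Y path=1/0/0 depth=3 children=[] left=[] right=['C'] parent=F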